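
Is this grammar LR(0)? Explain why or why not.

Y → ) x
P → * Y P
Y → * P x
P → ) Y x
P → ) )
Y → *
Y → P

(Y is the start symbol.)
Augment with Y' → Y and build the canonical LR(0) collection (I0 = CLOSURE({[Y' → . Y]}), then GOTO on every symbol after a dot until no new states appear). It has 15 states:
  I0: { [P → . ) )], [P → . ) Y x], [P → . * Y P], [Y → . ) x], [Y → . * P x], [Y → . *], [Y → . P], [Y' → . Y] }  — shift
  I1: { [P → ) . )], [P → ) . Y x], [P → . ) )], [P → . ) Y x], [P → . * Y P], [Y → ) . x], [Y → . ) x], [Y → . * P x], [Y → . *], [Y → . P] }  — shift
  I2: { [P → * . Y P], [P → . ) )], [P → . ) Y x], [P → . * Y P], [Y → * . P x], [Y → * .], [Y → . ) x], [Y → . * P x], [Y → . *], [Y → . P] }  — shift, reduce
  I3: { [Y → P .] }  — reduce
  I4: { [Y' → Y .] }  — accept
  I5: { [Y → * P . x], [Y → P .] }  — shift, reduce
  I6: { [P → * Y . P], [P → . ) )], [P → . ) Y x], [P → . * Y P] }  — shift
  I7: { [P → ) . )], [P → ) . Y x], [P → . ) )], [P → . ) Y x], [P → . * Y P], [Y → . ) x], [Y → . * P x], [Y → . *], [Y → . P] }  — shift
  I8: { [P → * . Y P], [P → . ) )], [P → . ) Y x], [P → . * Y P], [Y → . ) x], [Y → . * P x], [Y → . *], [Y → . P] }  — shift
  I9: { [P → * Y P .] }  — reduce
  I10: { [P → ) ) .], [P → ) . )], [P → ) . Y x], [P → . ) )], [P → . ) Y x], [P → . * Y P], [Y → ) . x], [Y → . ) x], [Y → . * P x], [Y → . *], [Y → . P] }  — shift, reduce
  I11: { [P → ) Y . x] }  — shift
  I12: { [P → ) Y x .] }  — reduce
  I13: { [Y → ) x .] }  — reduce
  I14: { [Y → * P x .] }  — reduce

Conflict in state I2:
  Shift-reduce conflict between [Y → * .] and [P → . ) )]
So the grammar is NOT LR(0).

Answer: No. Shift-reduce conflict between [Y → * .] and [P → . ) )]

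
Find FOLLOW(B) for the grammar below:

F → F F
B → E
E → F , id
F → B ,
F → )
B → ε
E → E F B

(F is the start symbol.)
To compute FOLLOW(B), find every occurrence of B on a right-hand side N → α B β: add FIRST(β) \ {ε}, and if β is empty or nullable also add FOLLOW(N). Iterate to a fixed point.

In F → B ,: B is followed by ',', add FIRST(',') \ {ε} = { ',' }
In E → E F B: B is at the end, add FOLLOW(E)

The FOLLOW sets referred to above (computed the same way, to a fixed point):
  FOLLOW(E) = { ')', ',' }

Taking the union: FOLLOW(B) = { ')', ',' }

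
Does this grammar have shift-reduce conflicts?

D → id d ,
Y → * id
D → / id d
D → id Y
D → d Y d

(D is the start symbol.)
A shift-reduce conflict occurs when an LR(0) state has both:
  - a complete (reduce) item [A → α .] (dot at the end), and
  - a shift item [B → β . c γ] (dot before a terminal).

Augment with D' → D and build the canonical LR(0) collection (I0 = CLOSURE({[D' → . D]}), then GOTO on every symbol after a dot until no new states appear). It has 14 states:
  I0: { [D → . / id d], [D → . d Y d], [D → . id Y], [D → . id d ,], [D' → . D] }  — shift
  I1: { [D → / . id d] }  — shift
  I2: { [D' → D .] }  — accept
  I3: { [D → d . Y d], [Y → . * id] }  — shift
  I4: { [D → id . Y], [D → id . d ,], [Y → . * id] }  — shift
  I5: { [Y → * . id] }  — shift
  I6: { [D → id Y .] }  — reduce
  I7: { [D → id d . ,] }  — shift
  I8: { [D → id d , .] }  — reduce
  I9: { [Y → * id .] }  — reduce
  I10: { [D → d Y . d] }  — shift
  I11: { [D → d Y d .] }  — reduce
  I12: { [D → / id . d] }  — shift
  I13: { [D → / id d .] }  — reduce

No state contains both a complete item and a shift item.

Answer: No shift-reduce conflicts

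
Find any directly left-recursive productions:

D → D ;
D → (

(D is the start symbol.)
Yes, D is left-recursive

Direct left recursion occurs when N → N α for some non-terminal N (the right-hand side begins with the left-hand side itself).

D → D ;: LEFT RECURSIVE (starts with D)
D → (: starts with '('

The grammar has direct left recursion on: D.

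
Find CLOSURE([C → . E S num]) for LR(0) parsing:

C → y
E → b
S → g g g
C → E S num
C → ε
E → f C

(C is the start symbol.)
{ [C → . E S num], [E → . b], [E → . f C] }

To compute CLOSURE, for each item [A → α.Bβ] where B is a non-terminal, add [B → .γ] for all productions B → γ; repeat for the newly added items until nothing changes.

Start with: [C → . E S num]
  [C → . E S num] has the dot before E: add [E → . b], [E → . f C]
No further items can be added.

CLOSURE = { [C → . E S num], [E → . b], [E → . f C] }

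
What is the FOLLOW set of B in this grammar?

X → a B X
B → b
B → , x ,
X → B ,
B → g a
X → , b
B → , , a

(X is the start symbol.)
{ ',', 'a', 'b', 'g' }

In X → a B X: B is followed by X, add FIRST(X) \ {ε} = { ',', 'a', 'b', 'g' }
In X → B ,: B is followed by ',', add FIRST(',') \ {ε} = { ',' }

Taking the union: FOLLOW(B) = { ',', 'a', 'b', 'g' }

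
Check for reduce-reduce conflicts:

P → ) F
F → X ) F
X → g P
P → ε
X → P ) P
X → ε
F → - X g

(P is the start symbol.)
Yes — I1: [P → .] vs [X → .]; I3: [P → .] vs [X → .]; I9: [P → .] vs [X → .]

A reduce-reduce conflict occurs when an LR(0) state has two complete items [A → α .] and [B → β .] — both call for a reduction, and with no lookahead the parser cannot choose between them.

Augment with P' → P and build the canonical LR(0) collection (I0 = CLOSURE({[P' → . P]}), then GOTO on every symbol after a dot until no new states appear). It has 15 states:
  I0: { [P → . ) F], [P → .], [P' → . P] }  — shift, reduce
  I1: { [F → . - X g], [F → . X ) F], [P → ) . F], [P → . ) F], [P → .], [X → . P ) P], [X → . g P], [X → .] }  — shift, 2 reduces
  I2: { [P' → P .] }  — accept
  I3: { [F → - . X g], [P → . ) F], [P → .], [X → . P ) P], [X → . g P], [X → .] }  — shift, 2 reduces
  I4: { [P → ) F .] }  — reduce
  I5: { [X → P . ) P] }  — shift
  I6: { [F → X . ) F] }  — shift
  I7: { [P → . ) F], [P → .], [X → g . P] }  — shift, reduce
  I8: { [X → g P .] }  — reduce
  I9: { [F → . - X g], [F → . X ) F], [F → X ) . F], [P → . ) F], [P → .], [X → . P ) P], [X → . g P], [X → .] }  — shift, 2 reduces
  I10: { [F → X ) F .] }  — reduce
  I11: { [P → . ) F], [P → .], [X → P ) . P] }  — shift, reduce
  I12: { [X → P ) P .] }  — reduce
  I13: { [F → - X . g] }  — shift
  I14: { [F → - X g .] }  — reduce

I1 contains complete items [P → .], [X → .] — reduce-reduce conflict.
I3 contains complete items [P → .], [X → .] — reduce-reduce conflict.
I9 contains complete items [P → .], [X → .] — reduce-reduce conflict.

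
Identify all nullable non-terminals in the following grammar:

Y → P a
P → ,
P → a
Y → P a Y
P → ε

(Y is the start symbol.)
A non-terminal is nullable if it can derive ε (the empty string): either it has an ε-production, or it has a production whose right-hand side consists entirely of nullable non-terminals.

ε-productions: P → ε
So P is immediately nullable.
No further non-terminal can be added: every production for the remaining non-terminals contains a terminal or a non-nullable non-terminal.
Nullable = { 'P' }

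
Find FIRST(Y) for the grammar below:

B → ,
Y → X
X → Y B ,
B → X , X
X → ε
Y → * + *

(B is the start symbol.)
{ '*', ',', ε }

To compute FIRST(Y), examine every production with Y on the left-hand side, reading each right-hand side left to right until a non-nullable symbol is reached.

FIRST sets of the other non-terminals involved (by the same procedure, iterated to a fixed point):
  FIRST(X) = { '*', ',', ε }

From Y → X:
  - X is a non-terminal: add FIRST(X) \ {ε} = { '*', ',' }
    X is nullable and nothing follows, so the whole right-hand side can vanish: ε ∈ FIRST(Y)
From Y → * + *:
  - '*' is a terminal: add '*' and stop

Collecting: FIRST(Y) = { '*', ',', ε }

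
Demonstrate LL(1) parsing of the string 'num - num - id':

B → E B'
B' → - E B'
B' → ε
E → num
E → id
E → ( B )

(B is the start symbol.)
Stack is shown with the top on the left.

Stack     Input             Action
----------------------------------
B $       num - num - id $  output B → E B'
E B' $    num - num - id $  output E → num
num B' $  num - num - id $  match 'num'
B' $      - num - id $      output B' → - E B'
- E B' $  - num - id $      match '-'
E B' $    num - id $        output E → num
num B' $  num - id $        match 'num'
B' $      - id $            output B' → - E B'
- E B' $  - id $            match '-'
E B' $    id $              output E → id
id B' $   id $              match 'id'
B' $      $                 output B' → ε
$         $                 accept

The string is accepted.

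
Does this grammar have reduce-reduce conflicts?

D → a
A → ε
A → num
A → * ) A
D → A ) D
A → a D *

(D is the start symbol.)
Yes — I4: [A → .] vs [D → a .]

Augment with D' → D and build the canonical LR(0) collection (I0 = CLOSURE({[D' → . D]}), then GOTO on every symbol after a dot until no new states appear). It has 13 states:
  I0: { [A → . * ) A], [A → . a D *], [A → . num], [A → .], [D → . A ) D], [D → . a], [D' → . D] }  — shift, reduce
  I1: { [A → * . ) A] }  — shift
  I2: { [D → A . ) D] }  — shift
  I3: { [D' → D .] }  — accept
  I4: { [A → . * ) A], [A → . a D *], [A → . num], [A → .], [A → a . D *], [D → . A ) D], [D → . a], [D → a .] }  — shift, 2 reduces
  I5: { [A → num .] }  — reduce
  I6: { [A → a D . *] }  — shift
  I7: { [A → a D * .] }  — reduce
  I8: { [A → . * ) A], [A → . a D *], [A → . num], [A → .], [D → . A ) D], [D → . a], [D → A ) . D] }  — shift, reduce
  I9: { [D → A ) D .] }  — reduce
  I10: { [A → * ) . A], [A → . * ) A], [A → . a D *], [A → . num], [A → .] }  — shift, reduce
  I11: { [A → * ) A .] }  — reduce
  I12: { [A → . * ) A], [A → . a D *], [A → . num], [A → .], [A → a . D *], [D → . A ) D], [D → . a] }  — shift, reduce

I4 contains complete items [A → .], [D → a .] — reduce-reduce conflict.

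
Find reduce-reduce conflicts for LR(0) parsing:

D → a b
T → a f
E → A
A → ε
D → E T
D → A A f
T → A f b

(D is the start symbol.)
Yes — I1: [A → .] vs [E → A .]

A reduce-reduce conflict occurs when an LR(0) state has two complete items [A → α .] and [B → β .] — both call for a reduction, and with no lookahead the parser cannot choose between them.

Augment with D' → D and build the canonical LR(0) collection (I0 = CLOSURE({[D' → . D]}), then GOTO on every symbol after a dot until no new states appear). It has 14 states:
  I0: { [A → .], [D → . A A f], [D → . E T], [D → . a b], [D' → . D], [E → . A] }  — shift, reduce
  I1: { [A → .], [D → A . A f], [E → A .] }  — 2 reduces
  I2: { [D' → D .] }  — accept
  I3: { [A → .], [D → E . T], [T → . A f b], [T → . a f] }  — shift, reduce
  I4: { [D → a . b] }  — shift
  I5: { [D → a b .] }  — reduce
  I6: { [T → A . f b] }  — shift
  I7: { [D → E T .] }  — reduce
  I8: { [T → a . f] }  — shift
  I9: { [T → a f .] }  — reduce
  I10: { [T → A f . b] }  — shift
  I11: { [T → A f b .] }  — reduce
  I12: { [D → A A . f] }  — shift
  I13: { [D → A A f .] }  — reduce

I1 contains complete items [A → .], [E → A .] — reduce-reduce conflict.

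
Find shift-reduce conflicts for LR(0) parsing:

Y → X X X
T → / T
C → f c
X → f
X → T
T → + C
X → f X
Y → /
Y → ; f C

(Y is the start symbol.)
A shift-reduce conflict occurs when an LR(0) state has both:
  - a complete (reduce) item [A → α .] (dot at the end), and
  - a shift item [B → β . c γ] (dot before a terminal).

Augment with Y' → Y and build the canonical LR(0) collection (I0 = CLOSURE({[Y' → . Y]}), then GOTO on every symbol after a dot until no new states appear). It has 18 states:
  I0: { [T → . + C], [T → . / T], [X → . T], [X → . f X], [X → . f], [Y → . /], [Y → . ; f C], [Y → . X X X], [Y' → . Y] }  — shift
  I1: { [C → . f c], [T → + . C] }  — shift
  I2: { [T → . + C], [T → . / T], [T → / . T], [Y → / .] }  — shift, reduce
  I3: { [Y → ; . f C] }  — shift
  I4: { [X → T .] }  — reduce
  I5: { [T → . + C], [T → . / T], [X → . T], [X → . f X], [X → . f], [Y → X . X X] }  — shift
  I6: { [Y' → Y .] }  — accept
  I7: { [T → . + C], [T → . / T], [X → . T], [X → . f X], [X → . f], [X → f . X], [X → f .] }  — shift, reduce
  I8: { [T → . + C], [T → . / T], [T → / . T] }  — shift
  I9: { [X → f X .] }  — reduce
  I10: { [T → / T .] }  — reduce
  I11: { [T → . + C], [T → . / T], [X → . T], [X → . f X], [X → . f], [Y → X X . X] }  — shift
  I12: { [Y → X X X .] }  — reduce
  I13: { [C → . f c], [Y → ; f . C] }  — shift
  I14: { [Y → ; f C .] }  — reduce
  I15: { [C → f . c] }  — shift
  I16: { [C → f c .] }  — reduce
  I17: { [T → + C .] }  — reduce

I2 contains reduce item [Y → / .] and shift items [T → . + C], [T → . / T] — shift-reduce conflict.
I7 contains reduce item [X → f .] and shift items [T → . + C], [T → . / T], [X → . f], [X → . f X] — shift-reduce conflict.

Answer: Yes — I2: [Y → / .] vs [T → . + C]; I7: [X → f .] vs [T → . + C]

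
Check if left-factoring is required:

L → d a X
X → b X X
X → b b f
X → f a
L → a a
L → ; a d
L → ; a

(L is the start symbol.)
Left-factoring is needed when two productions for the same non-terminal
share a common prefix on the right-hand side.

Productions for L:
  L → d a X
  L → a a
  L → ; a d
  L → ; a
Productions for X:
  X → b X X
  X → b b f
  X → f a

Found common prefix '; a' in productions for L
Found common prefix 'b' in productions for X

Answer: Yes, L has productions with common prefix '; a'; X has productions with common prefix 'b'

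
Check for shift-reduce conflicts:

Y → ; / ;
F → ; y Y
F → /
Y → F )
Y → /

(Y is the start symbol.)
Augment with Y' → Y and build the canonical LR(0) collection (I0 = CLOSURE({[Y' → . Y]}), then GOTO on every symbol after a dot until no new states appear). It has 10 states:
  I0: { [F → . /], [F → . ; y Y], [Y → . /], [Y → . ; / ;], [Y → . F )], [Y' → . Y] }  — shift
  I1: { [F → / .], [Y → / .] }  — 2 reduces
  I2: { [F → ; . y Y], [Y → ; . / ;] }  — shift
  I3: { [Y → F . )] }  — shift
  I4: { [Y' → Y .] }  — accept
  I5: { [Y → F ) .] }  — reduce
  I6: { [Y → ; / . ;] }  — shift
  I7: { [F → . /], [F → . ; y Y], [F → ; y . Y], [Y → . /], [Y → . ; / ;], [Y → . F )] }  — shift
  I8: { [F → ; y Y .] }  — reduce
  I9: { [Y → ; / ; .] }  — reduce

No state contains both a complete item and a shift item.

Answer: No shift-reduce conflicts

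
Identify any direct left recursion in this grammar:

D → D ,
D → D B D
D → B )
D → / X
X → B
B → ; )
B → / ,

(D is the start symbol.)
Direct left recursion occurs when N → N α for some non-terminal N (the right-hand side begins with the left-hand side itself).

D → D ,: LEFT RECURSIVE (starts with D)
D → D B D: LEFT RECURSIVE (starts with D)
D → B ): starts with B
D → / X: starts with '/'
X → B: starts with B
B → ; ): starts with ';'
B → / ,: starts with '/'

The grammar has direct left recursion on: D.

Answer: Yes, D is left-recursive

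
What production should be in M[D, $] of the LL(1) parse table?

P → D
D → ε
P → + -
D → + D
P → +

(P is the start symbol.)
To find M[D, $], we find productions for D where $ is in the predict set (PREDICT(N → α) = (FIRST(α) \ {ε}) ∪ (FOLLOW(N) if α ⇒* ε)).

Relevant sets:
  FOLLOW(D) = { $ }

D → ε: PREDICT = { $ }
  $ is in predict set, so this production goes in M[D, $]
D → + D: PREDICT = { '+' }

M[D, $] = D → ε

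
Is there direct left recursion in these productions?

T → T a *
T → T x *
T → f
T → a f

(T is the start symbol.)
Direct left recursion occurs when N → N α for some non-terminal N (the right-hand side begins with the left-hand side itself).

T → T a *: LEFT RECURSIVE (starts with T)
T → T x *: LEFT RECURSIVE (starts with T)
T → f: starts with f
T → a f: starts with a

The grammar has direct left recursion on: T.

Answer: Yes, T is left-recursive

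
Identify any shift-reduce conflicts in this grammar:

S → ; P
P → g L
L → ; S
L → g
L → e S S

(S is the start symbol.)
A shift-reduce conflict occurs when an LR(0) state has both:
  - a complete (reduce) item [A → α .] (dot at the end), and
  - a shift item [B → β . c γ] (dot before a terminal).

Augment with S' → S and build the canonical LR(0) collection (I0 = CLOSURE({[S' → . S]}), then GOTO on every symbol after a dot until no new states appear). It has 12 states:
  I0: { [S → . ; P], [S' → . S] }  — shift
  I1: { [P → . g L], [S → ; . P] }  — shift
  I2: { [S' → S .] }  — accept
  I3: { [S → ; P .] }  — reduce
  I4: { [L → . ; S], [L → . e S S], [L → . g], [P → g . L] }  — shift
  I5: { [L → ; . S], [S → . ; P] }  — shift
  I6: { [P → g L .] }  — reduce
  I7: { [L → e . S S], [S → . ; P] }  — shift
  I8: { [L → g .] }  — reduce
  I9: { [L → e S . S], [S → . ; P] }  — shift
  I10: { [L → e S S .] }  — reduce
  I11: { [L → ; S .] }  — reduce

No state contains both a complete item and a shift item.

Answer: No shift-reduce conflicts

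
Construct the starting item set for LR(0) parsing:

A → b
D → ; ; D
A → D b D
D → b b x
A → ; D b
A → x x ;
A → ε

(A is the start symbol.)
First, augment the grammar with A' → A
I₀ = CLOSURE({ [A' → . A] }):
  [A' → . A] has the dot before A: add [A → . b], [A → . D b D], [A → . ; D b], [A → . x x ;], [A → .]
  [A → . D b D] has the dot before D: add [D → . ; ; D], [D → . b b x]
No further items can be added.

I₀ = { [A → . ; D b], [A → . D b D], [A → . b], [A → . x x ;], [A → .], [A' → . A], [D → . ; ; D], [D → . b b x] }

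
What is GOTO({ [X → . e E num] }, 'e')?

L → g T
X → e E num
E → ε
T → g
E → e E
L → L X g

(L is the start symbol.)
GOTO(I, 'e') = CLOSURE({ [A → αX.β] : [A → α.Xβ] ∈ I, X = 'e' })

Items with dot before 'e', with the dot advanced:
  [X → . e E num] → [X → e . E num]
Closure of the advanced items:
  [X → e . E num] has the dot before E: add [E → .], [E → . e E]

GOTO = { [E → . e E], [E → .], [X → e . E num] }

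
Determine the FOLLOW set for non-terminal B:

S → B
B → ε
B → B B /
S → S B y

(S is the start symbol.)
To compute FOLLOW(B), find every occurrence of B on a right-hand side N → α B β: add FIRST(β) \ {ε}, and if β is empty or nullable also add FOLLOW(N). Iterate to a fixed point.

In S → B: B is at the end, add FOLLOW(S)
In B → B B /: B is followed by B '/', add FIRST(B '/') \ {ε} = { '/' }
In B → B B /: B is followed by '/', add FIRST('/') \ {ε} = { '/' }
In S → S B y: B is followed by y, add FIRST(y) \ {ε} = { 'y' }

The FOLLOW sets referred to above (computed the same way, to a fixed point):
  FOLLOW(S) = { $, '/', 'y' }

Taking the union: FOLLOW(B) = { $, '/', 'y' }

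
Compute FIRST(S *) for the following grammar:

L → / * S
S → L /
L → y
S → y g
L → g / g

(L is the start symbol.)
{ '/', 'g', 'y' }

FIRST sets of the non-terminals involved (from the grammar, by fixed-point iteration):
  FIRST(S) = { '/', 'g', 'y' }

To compute FIRST(S *), process the symbols left to right:
Symbol S is a non-terminal. Add FIRST(S) \ {ε} = { '/', 'g', 'y' }
S is not nullable (ε ∉ FIRST(S)), so stop here.
FIRST(S *) = { '/', 'g', 'y' }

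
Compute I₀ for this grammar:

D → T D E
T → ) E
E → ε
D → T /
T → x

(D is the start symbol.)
{ [D → . T /], [D → . T D E], [D' → . D], [T → . ) E], [T → . x] }

First, augment the grammar with D' → D
I₀ = CLOSURE({ [D' → . D] }):
  [D' → . D] has the dot before D: add [D → . T D E], [D → . T /]
  [D → . T D E] has the dot before T: add [T → . ) E], [T → . x]
No further items can be added.

I₀ = { [D → . T /], [D → . T D E], [D' → . D], [T → . ) E], [T → . x] }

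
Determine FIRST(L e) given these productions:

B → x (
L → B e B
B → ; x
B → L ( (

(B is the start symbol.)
{ ';', 'x' }

FIRST sets of the non-terminals involved (from the grammar, by fixed-point iteration):
  FIRST(L) = { ';', 'x' }

To compute FIRST(L e), process the symbols left to right:
Symbol L is a non-terminal. Add FIRST(L) \ {ε} = { ';', 'x' }
L is not nullable (ε ∉ FIRST(L)), so stop here.
FIRST(L e) = { ';', 'x' }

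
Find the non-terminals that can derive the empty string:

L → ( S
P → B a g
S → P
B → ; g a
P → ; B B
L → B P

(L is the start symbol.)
None

A non-terminal is nullable if it can derive ε (the empty string): either it has an ε-production, or it has a production whose right-hand side consists entirely of nullable non-terminals.

There are no ε-productions, so no non-terminal can derive ε.
No non-terminals are nullable.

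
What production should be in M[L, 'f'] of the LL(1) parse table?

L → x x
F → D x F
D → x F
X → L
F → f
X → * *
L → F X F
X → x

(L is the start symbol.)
To find M[L, 'f'], we find productions for L where 'f' is in the predict set (PREDICT(N → α) = (FIRST(α) \ {ε}) ∪ (FOLLOW(N) if α ⇒* ε)).

Relevant sets:
  FIRST(F) = { 'f', 'x' }

L → x x: PREDICT = { 'x' }
L → F X F: PREDICT = { 'f', 'x' }
  'f' is in predict set, so this production goes in M[L, 'f']

M[L, 'f'] = L → F X F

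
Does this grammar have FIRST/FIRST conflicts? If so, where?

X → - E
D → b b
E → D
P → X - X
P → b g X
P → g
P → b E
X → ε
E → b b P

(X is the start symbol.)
A FIRST/FIRST conflict occurs when two productions N → α and N → β for the same non-terminal have FIRST(α) ∩ FIRST(β) ≠ ∅ (with ε ∈ FIRST of a nullable right-hand side, so two nullable alternatives also conflict).

FIRST sets of the non-terminals at (or reachable through a nullable prefix from) the front of some alternative:
  FIRST(D) = { 'b' }
  FIRST(X) = { '-', ε }

Productions for X:
  X → - E: FIRST = { '-' }
  X → ε: FIRST = { ε }
Productions for E:
  E → D: FIRST = { 'b' }
  E → b b P: FIRST = { 'b' }
Productions for P:
  P → X - X: FIRST = { '-' }
  P → b g X: FIRST = { 'b' }
  P → g: FIRST = { 'g' }
  P → b E: FIRST = { 'b' }
D has only one production, so no FIRST/FIRST conflict is possible there.

Conflict for E: E → D and E → b b P
  Overlap: { 'b' }
Conflict for P: P → b g X and P → b E
  Overlap: { 'b' }

Answer: Yes. E → D / E → b b P on { 'b' }; P → b g X / P → b E on { 'b' }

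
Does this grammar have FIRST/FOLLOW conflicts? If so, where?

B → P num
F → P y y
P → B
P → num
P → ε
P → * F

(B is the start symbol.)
A FIRST/FOLLOW conflict occurs when a non-terminal N has a nullable alternative N → β (β ⇒* ε) and another alternative N → α with FIRST(α) ∩ FOLLOW(N) ≠ ∅: on such a lookahead the parser cannot decide between expanding α and letting N vanish via β.

Nullable non-terminals: P.
FIRST sets used below: FIRST(B) = { '*', 'num' }

P: nullable alternative(s) P → ε; FOLLOW(P) = { 'num', 'y' }
  P → B: FIRST \ {ε} = { '*', 'num' } — overlaps FOLLOW(P) on { 'num' }: CONFLICT
  P → num: FIRST \ {ε} = { 'num' } — overlaps FOLLOW(P) on { 'num' }: CONFLICT
  P → ε: FIRST \ {ε} = { } — this is the only nullable alternative, skip
  P → * F: FIRST \ {ε} = { '*' } — disjoint from FOLLOW(P)

B, F have no nullable alternative, so no FIRST/FOLLOW check is needed there.

So the grammar has 2 FIRST/FOLLOW conflicts (marked CONFLICT above).

Answer: Yes. P → B with FOLLOW(P) on { 'num' }; P → num with FOLLOW(P) on { 'num' }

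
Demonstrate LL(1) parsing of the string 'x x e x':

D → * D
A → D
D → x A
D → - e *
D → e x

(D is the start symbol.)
LL(1) parsing maintains a stack (initially the start symbol over $) and the input. At each step: if the stack top is a terminal, match it against the current input token; if it is a non-terminal N, replace it with the RHS of M[N, lookahead] (the unique production whose predict set contains the lookahead).

Stack is shown with the top on the left.

Stack  Input      Action
------------------------
D $    x x e x $  output D → x A
x A $  x x e x $  match 'x'
A $    x e x $    output A → D
D $    x e x $    output D → x A
x A $  x e x $    match 'x'
A $    e x $      output A → D
D $    e x $      output D → e x
e x $  e x $      match 'e'
x $    x $        match 'x'
$      $          accept

The string is accepted.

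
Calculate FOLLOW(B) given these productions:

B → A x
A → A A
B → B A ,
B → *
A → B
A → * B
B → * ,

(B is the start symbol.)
B is the start symbol, so $ ∈ FOLLOW(B).
In B → B A ,: B is followed by A ',', add FIRST(A ',') \ {ε} = { '*' }
In A → B: B is at the end, add FOLLOW(A)
In A → * B: B is at the end, add FOLLOW(A)

The FOLLOW sets referred to above (computed the same way, to a fixed point):
  FOLLOW(A) = { '*', ',', 'x' }

Taking the union: FOLLOW(B) = { $, '*', ',', 'x' }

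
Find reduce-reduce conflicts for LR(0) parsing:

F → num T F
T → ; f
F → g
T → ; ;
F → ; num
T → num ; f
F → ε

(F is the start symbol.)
No reduce-reduce conflicts

A reduce-reduce conflict occurs when an LR(0) state has two complete items [A → α .] and [B → β .] — both call for a reduction, and with no lookahead the parser cannot choose between them.

Augment with F' → F and build the canonical LR(0) collection (I0 = CLOSURE({[F' → . F]}), then GOTO on every symbol after a dot until no new states appear). It has 14 states:
  I0: { [F → . ; num], [F → . g], [F → . num T F], [F → .], [F' → . F] }  — shift, reduce
  I1: { [F → ; . num] }  — shift
  I2: { [F' → F .] }  — accept
  I3: { [F → g .] }  — reduce
  I4: { [F → num . T F], [T → . ; ;], [T → . ; f], [T → . num ; f] }  — shift
  I5: { [T → ; . ;], [T → ; . f] }  — shift
  I6: { [F → . ; num], [F → . g], [F → . num T F], [F → .], [F → num T . F] }  — shift, reduce
  I7: { [T → num . ; f] }  — shift
  I8: { [T → num ; . f] }  — shift
  I9: { [T → num ; f .] }  — reduce
  I10: { [F → num T F .] }  — reduce
  I11: { [T → ; ; .] }  — reduce
  I12: { [T → ; f .] }  — reduce
  I13: { [F → ; num .] }  — reduce

No state contains more than one complete item.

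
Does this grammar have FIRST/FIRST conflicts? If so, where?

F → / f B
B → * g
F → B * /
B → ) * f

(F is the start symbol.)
FIRST sets of the non-terminals at (or reachable through a nullable prefix from) the front of some alternative:
  FIRST(B) = { ')', '*' }

Productions for F:
  F → / f B: FIRST = { '/' }
  F → B * /: FIRST = { ')', '*' }
Productions for B:
  B → * g: FIRST = { '*' }
  B → ) * f: FIRST = { ')' }

All alternatives of each non-terminal have pairwise disjoint FIRST sets.

Answer: No FIRST/FIRST conflicts.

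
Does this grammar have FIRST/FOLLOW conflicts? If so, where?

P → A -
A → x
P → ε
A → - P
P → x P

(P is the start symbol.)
Yes. P → A '-' with FOLLOW(P) on { '-' }

A FIRST/FOLLOW conflict occurs when a non-terminal N has a nullable alternative N → β (β ⇒* ε) and another alternative N → α with FIRST(α) ∩ FOLLOW(N) ≠ ∅: on such a lookahead the parser cannot decide between expanding α and letting N vanish via β.

Nullable non-terminals: P.
FIRST sets used below: FIRST(A) = { '-', 'x' }

P: nullable alternative(s) P → ε; FOLLOW(P) = { $, '-' }
  P → A -: FIRST \ {ε} = { '-', 'x' } — overlaps FOLLOW(P) on { '-' }: CONFLICT
  P → ε: FIRST \ {ε} = { } — this is the only nullable alternative, skip
  P → x P: FIRST \ {ε} = { 'x' } — disjoint from FOLLOW(P)

A has no nullable alternative, so no FIRST/FOLLOW check is needed there.

So the grammar has 1 FIRST/FOLLOW conflict (marked CONFLICT above).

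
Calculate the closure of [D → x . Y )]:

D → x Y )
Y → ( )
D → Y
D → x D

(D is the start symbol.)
To compute CLOSURE, for each item [A → α.Bβ] where B is a non-terminal, add [B → .γ] for all productions B → γ; repeat for the newly added items until nothing changes.

Start with: [D → x . Y )]
  [D → x . Y )] has the dot before Y: add [Y → . ( )]
No further items can be added.

CLOSURE = { [D → x . Y )], [Y → . ( )] }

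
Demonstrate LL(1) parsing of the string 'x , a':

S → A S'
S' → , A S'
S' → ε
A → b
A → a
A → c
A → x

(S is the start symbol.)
LL(1) parsing maintains a stack (initially the start symbol over $) and the input. At each step: if the stack top is a terminal, match it against the current input token; if it is a non-terminal N, replace it with the RHS of M[N, lookahead] (the unique production whose predict set contains the lookahead).

Stack is shown with the top on the left.

Stack     Input    Action
-------------------------
S $       x , a $  output S → A S'
A S' $    x , a $  output A → x
x S' $    x , a $  match 'x'
S' $      , a $    output S' → , A S'
, A S' $  , a $    match ','
A S' $    a $      output A → a
a S' $    a $      match 'a'
S' $      $        output S' → ε
$         $        accept

The string is accepted.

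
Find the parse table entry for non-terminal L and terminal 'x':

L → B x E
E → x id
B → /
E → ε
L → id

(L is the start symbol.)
Empty (error entry)

To find M[L, 'x'], we find productions for L where 'x' is in the predict set (PREDICT(N → α) = (FIRST(α) \ {ε}) ∪ (FOLLOW(N) if α ⇒* ε)).

Relevant sets:
  FIRST(B) = { '/' }

L → B x E: PREDICT = { '/' }
L → id: PREDICT = { 'id' }

M[L, 'x'] is empty (no production applies)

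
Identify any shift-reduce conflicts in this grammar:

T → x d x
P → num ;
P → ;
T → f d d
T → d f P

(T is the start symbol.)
A shift-reduce conflict occurs when an LR(0) state has both:
  - a complete (reduce) item [A → α .] (dot at the end), and
  - a shift item [B → β . c γ] (dot before a terminal).

Augment with T' → T and build the canonical LR(0) collection (I0 = CLOSURE({[T' → . T]}), then GOTO on every symbol after a dot until no new states appear). It has 14 states:
  I0: { [T → . d f P], [T → . f d d], [T → . x d x], [T' → . T] }  — shift
  I1: { [T' → T .] }  — accept
  I2: { [T → d . f P] }  — shift
  I3: { [T → f . d d] }  — shift
  I4: { [T → x . d x] }  — shift
  I5: { [T → x d . x] }  — shift
  I6: { [T → x d x .] }  — reduce
  I7: { [T → f d . d] }  — shift
  I8: { [T → f d d .] }  — reduce
  I9: { [P → . ;], [P → . num ;], [T → d f . P] }  — shift
  I10: { [P → ; .] }  — reduce
  I11: { [T → d f P .] }  — reduce
  I12: { [P → num . ;] }  — shift
  I13: { [P → num ; .] }  — reduce

No state contains both a complete item and a shift item.

Answer: No shift-reduce conflicts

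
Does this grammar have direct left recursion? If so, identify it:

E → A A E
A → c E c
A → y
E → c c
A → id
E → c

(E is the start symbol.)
No direct left recursion

E → A A E: starts with A
A → c E c: starts with c
A → y: starts with y
E → c c: starts with c
A → id: starts with id
E → c: starts with c

No direct left recursion found.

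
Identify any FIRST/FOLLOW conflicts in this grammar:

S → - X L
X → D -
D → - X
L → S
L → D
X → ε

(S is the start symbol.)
Nullable non-terminals: X.
FIRST sets used below: FIRST(D) = { '-' }

X: nullable alternative(s) X → ε; FOLLOW(X) = { $, '-' }
  X → D -: FIRST \ {ε} = { '-' } — overlaps FOLLOW(X) on { '-' }: CONFLICT
  X → ε: FIRST \ {ε} = { } — this is the only nullable alternative, skip

D, L, S have no nullable alternative, so no FIRST/FOLLOW check is needed there.

So the grammar has 1 FIRST/FOLLOW conflict (marked CONFLICT above).

Answer: Yes. X → D '-' with FOLLOW(X) on { '-' }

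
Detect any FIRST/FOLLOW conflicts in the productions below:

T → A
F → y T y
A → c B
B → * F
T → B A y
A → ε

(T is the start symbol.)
No FIRST/FOLLOW conflicts.

A FIRST/FOLLOW conflict occurs when a non-terminal N has a nullable alternative N → β (β ⇒* ε) and another alternative N → α with FIRST(α) ∩ FOLLOW(N) ≠ ∅: on such a lookahead the parser cannot decide between expanding α and letting N vanish via β.

Nullable non-terminals: A, T.
FIRST sets used below: FIRST(A) = { 'c', ε }, FIRST(B) = { '*' }

A: nullable alternative(s) A → ε; FOLLOW(A) = { $, 'y' }
  A → c B: FIRST \ {ε} = { 'c' } — disjoint from FOLLOW(A)
  A → ε: FIRST \ {ε} = { } — this is the only nullable alternative, skip

T: nullable alternative(s) T → A; FOLLOW(T) = { $, 'y' }
  T → A: FIRST \ {ε} = { 'c' } — this is the only nullable alternative, skip
  T → B A y: FIRST \ {ε} = { '*' } — disjoint from FOLLOW(T)

B, F have no nullable alternative, so no FIRST/FOLLOW check is needed there.

No FIRST/FOLLOW conflicts found.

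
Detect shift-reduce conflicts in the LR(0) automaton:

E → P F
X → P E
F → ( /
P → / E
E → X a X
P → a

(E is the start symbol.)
No shift-reduce conflicts

Augment with E' → E and build the canonical LR(0) collection (I0 = CLOSURE({[E' → . E]}), then GOTO on every symbol after a dot until no new states appear). It has 14 states:
  I0: { [E → . P F], [E → . X a X], [E' → . E], [P → . / E], [P → . a], [X → . P E] }  — shift
  I1: { [E → . P F], [E → . X a X], [P → . / E], [P → . a], [P → / . E], [X → . P E] }  — shift
  I2: { [E' → E .] }  — accept
  I3: { [E → . P F], [E → . X a X], [E → P . F], [F → . ( /], [P → . / E], [P → . a], [X → . P E], [X → P . E] }  — shift
  I4: { [E → X . a X] }  — shift
  I5: { [P → a .] }  — reduce
  I6: { [E → X a . X], [P → . / E], [P → . a], [X → . P E] }  — shift
  I7: { [E → . P F], [E → . X a X], [P → . / E], [P → . a], [X → . P E], [X → P . E] }  — shift
  I8: { [E → X a X .] }  — reduce
  I9: { [X → P E .] }  — reduce
  I10: { [F → ( . /] }  — shift
  I11: { [E → P F .] }  — reduce
  I12: { [F → ( / .] }  — reduce
  I13: { [P → / E .] }  — reduce

No state contains both a complete item and a shift item.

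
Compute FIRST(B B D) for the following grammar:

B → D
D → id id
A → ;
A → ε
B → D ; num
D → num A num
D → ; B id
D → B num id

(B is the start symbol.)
FIRST sets of the non-terminals involved (from the grammar, by fixed-point iteration):
  FIRST(B) = { ';', 'id', 'num' }

To compute FIRST(B B D), process the symbols left to right:
Symbol B is a non-terminal. Add FIRST(B) \ {ε} = { ';', 'id', 'num' }
B is not nullable (ε ∉ FIRST(B)), so stop here.
FIRST(B B D) = { ';', 'id', 'num' }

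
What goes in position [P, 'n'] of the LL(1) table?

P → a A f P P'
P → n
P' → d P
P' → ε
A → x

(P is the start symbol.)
To find M[P, 'n'], we find productions for P where 'n' is in the predict set (PREDICT(N → α) = (FIRST(α) \ {ε}) ∪ (FOLLOW(N) if α ⇒* ε)).

P → a A f P P': PREDICT = { 'a' }
P → n: PREDICT = { 'n' }
  'n' is in predict set, so this production goes in M[P, 'n']

M[P, 'n'] = P → n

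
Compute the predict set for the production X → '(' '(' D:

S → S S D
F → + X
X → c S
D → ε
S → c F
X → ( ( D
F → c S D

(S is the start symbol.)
PREDICT(X → '(' '(' D) = (FIRST(RHS) \ {ε}) ∪ (FOLLOW(X) if ε ∈ FIRST(RHS), i.e. RHS ⇒* ε)
FIRST('(' '(' D) = { '(' }
ε ∉ FIRST('(' '(' D), so FOLLOW(X) is not added.
PREDICT(X → '(' '(' D) = { '(' }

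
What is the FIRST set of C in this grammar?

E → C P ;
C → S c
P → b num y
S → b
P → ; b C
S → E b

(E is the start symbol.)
To compute FIRST(C), examine every production with C on the left-hand side, reading each right-hand side left to right until a non-nullable symbol is reached.

FIRST sets of the other non-terminals involved (by the same procedure, iterated to a fixed point):
  FIRST(S) = { 'b' }

From C → S c:
  - S is a non-terminal: add FIRST(S) \ {ε} = { 'b' }
    S is not nullable, so stop

Collecting: FIRST(C) = { 'b' }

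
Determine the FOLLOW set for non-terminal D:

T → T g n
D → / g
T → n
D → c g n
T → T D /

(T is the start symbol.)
{ '/' }

In T → T D /: D is followed by '/', add FIRST('/') \ {ε} = { '/' }

Taking the union: FOLLOW(D) = { '/' }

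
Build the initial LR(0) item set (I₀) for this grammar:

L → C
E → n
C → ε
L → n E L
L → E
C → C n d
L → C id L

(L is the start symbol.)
First, augment the grammar with L' → L
I₀ = CLOSURE({ [L' → . L] }):
  [L' → . L] has the dot before L: add [L → . C], [L → . n E L], [L → . E], [L → . C id L]
  [L → . C] has the dot before C: add [C → .], [C → . C n d]
  [L → . E] has the dot before E: add [E → . n]
No further items can be added.

I₀ = { [C → . C n d], [C → .], [E → . n], [L → . C id L], [L → . C], [L → . E], [L → . n E L], [L' → . L] }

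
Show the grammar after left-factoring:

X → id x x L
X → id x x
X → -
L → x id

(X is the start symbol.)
Left-factoring transforms A → αβ₁ | αβ₂ into A → αA' and A' → β₁ | β₂
(α is the longest common prefix among the alternatives). Repeat until
no nonterminal has two alternatives with a common prefix.

Round 1: X has alternatives sharing prefix 'id x x'. Introduce X': X → id x x X'
  Add: X' → L
  Add: X' → ε

No remaining common prefixes — done.

Resulting grammar:
X → id x x X'
X' → L
X' → ε
X → -
L → x id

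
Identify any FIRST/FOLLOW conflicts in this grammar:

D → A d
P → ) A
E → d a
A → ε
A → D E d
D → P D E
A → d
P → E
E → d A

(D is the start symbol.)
A FIRST/FOLLOW conflict occurs when a non-terminal N has a nullable alternative N → β (β ⇒* ε) and another alternative N → α with FIRST(α) ∩ FOLLOW(N) ≠ ∅: on such a lookahead the parser cannot decide between expanding α and letting N vanish via β.

Nullable non-terminals: A.
FIRST sets used below: FIRST(D) = { ')', 'd' }

A: nullable alternative(s) A → ε; FOLLOW(A) = { $, ')', 'd' }
  A → ε: FIRST \ {ε} = { } — this is the only nullable alternative, skip
  A → D E d: FIRST \ {ε} = { ')', 'd' } — overlaps FOLLOW(A) on { ')', 'd' }: CONFLICT
  A → d: FIRST \ {ε} = { 'd' } — overlaps FOLLOW(A) on { 'd' }: CONFLICT

D, E, P have no nullable alternative, so no FIRST/FOLLOW check is needed there.

So the grammar has 2 FIRST/FOLLOW conflicts (marked CONFLICT above).

Answer: Yes. A → D E d with FOLLOW(A) on { ')', 'd' }; A → d with FOLLOW(A) on { 'd' }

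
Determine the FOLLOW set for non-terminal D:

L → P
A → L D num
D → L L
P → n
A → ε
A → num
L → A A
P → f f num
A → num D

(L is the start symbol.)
{ $, 'f', 'n', 'num' }

To compute FOLLOW(D), find every occurrence of D on a right-hand side N → α D β: add FIRST(β) \ {ε}, and if β is empty or nullable also add FOLLOW(N). Iterate to a fixed point.

In A → L D num: D is followed by num, add FIRST(num) \ {ε} = { 'num' }
In A → num D: D is at the end, add FOLLOW(A)

The FOLLOW sets referred to above (computed the same way, to a fixed point):
  FOLLOW(A) = { $, 'f', 'n', 'num' }

Taking the union: FOLLOW(D) = { $, 'f', 'n', 'num' }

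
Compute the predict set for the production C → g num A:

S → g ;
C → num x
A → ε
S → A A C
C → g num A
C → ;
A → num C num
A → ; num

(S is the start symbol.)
{ 'g' }

PREDICT(C → g num A) = (FIRST(RHS) \ {ε}) ∪ (FOLLOW(C) if ε ∈ FIRST(RHS), i.e. RHS ⇒* ε)
FIRST(g num A) = { 'g' }
ε ∉ FIRST(g num A), so FOLLOW(C) is not added.
PREDICT(C → g num A) = { 'g' }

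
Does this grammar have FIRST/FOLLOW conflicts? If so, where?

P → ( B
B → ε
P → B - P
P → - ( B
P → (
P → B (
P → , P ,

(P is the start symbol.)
A FIRST/FOLLOW conflict occurs when a non-terminal N has a nullable alternative N → β (β ⇒* ε) and another alternative N → α with FIRST(α) ∩ FOLLOW(N) ≠ ∅: on such a lookahead the parser cannot decide between expanding α and letting N vanish via β.

Nullable non-terminals: B.
B has a nullable alternative but only one production, so nothing to check.

P has no nullable alternative, so no FIRST/FOLLOW check is needed there.

No FIRST/FOLLOW conflicts found.

Answer: No FIRST/FOLLOW conflicts.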